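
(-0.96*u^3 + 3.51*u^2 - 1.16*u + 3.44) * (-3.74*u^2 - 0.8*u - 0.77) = 3.5904*u^5 - 12.3594*u^4 + 2.2696*u^3 - 14.6403*u^2 - 1.8588*u - 2.6488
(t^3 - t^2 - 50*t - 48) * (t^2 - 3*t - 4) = t^5 - 4*t^4 - 51*t^3 + 106*t^2 + 344*t + 192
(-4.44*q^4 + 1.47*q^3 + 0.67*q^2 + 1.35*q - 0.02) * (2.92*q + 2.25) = -12.9648*q^5 - 5.6976*q^4 + 5.2639*q^3 + 5.4495*q^2 + 2.9791*q - 0.045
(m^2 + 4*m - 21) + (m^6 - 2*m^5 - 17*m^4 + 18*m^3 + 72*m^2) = m^6 - 2*m^5 - 17*m^4 + 18*m^3 + 73*m^2 + 4*m - 21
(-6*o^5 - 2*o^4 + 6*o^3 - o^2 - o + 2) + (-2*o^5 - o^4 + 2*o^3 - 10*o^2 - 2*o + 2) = -8*o^5 - 3*o^4 + 8*o^3 - 11*o^2 - 3*o + 4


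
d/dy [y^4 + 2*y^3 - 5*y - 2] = 4*y^3 + 6*y^2 - 5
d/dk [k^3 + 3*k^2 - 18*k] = 3*k^2 + 6*k - 18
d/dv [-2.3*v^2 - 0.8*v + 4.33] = -4.6*v - 0.8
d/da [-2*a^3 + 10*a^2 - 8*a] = -6*a^2 + 20*a - 8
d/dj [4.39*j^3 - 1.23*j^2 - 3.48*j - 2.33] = 13.17*j^2 - 2.46*j - 3.48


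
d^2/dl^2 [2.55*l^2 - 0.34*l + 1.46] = 5.10000000000000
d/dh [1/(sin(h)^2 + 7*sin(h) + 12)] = -(2*sin(h) + 7)*cos(h)/(sin(h)^2 + 7*sin(h) + 12)^2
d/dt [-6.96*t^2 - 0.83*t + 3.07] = -13.92*t - 0.83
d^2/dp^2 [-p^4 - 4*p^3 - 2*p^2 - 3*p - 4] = -12*p^2 - 24*p - 4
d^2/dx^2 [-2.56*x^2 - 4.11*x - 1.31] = -5.12000000000000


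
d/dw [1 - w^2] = -2*w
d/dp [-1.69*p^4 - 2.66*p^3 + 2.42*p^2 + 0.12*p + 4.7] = -6.76*p^3 - 7.98*p^2 + 4.84*p + 0.12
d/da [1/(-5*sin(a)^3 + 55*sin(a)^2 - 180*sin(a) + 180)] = (3*sin(a)^2 - 22*sin(a) + 36)*cos(a)/(5*(sin(a)^3 - 11*sin(a)^2 + 36*sin(a) - 36)^2)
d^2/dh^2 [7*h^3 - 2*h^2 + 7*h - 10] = 42*h - 4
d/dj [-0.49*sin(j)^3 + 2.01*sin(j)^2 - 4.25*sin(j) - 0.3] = (-1.47*sin(j)^2 + 4.02*sin(j) - 4.25)*cos(j)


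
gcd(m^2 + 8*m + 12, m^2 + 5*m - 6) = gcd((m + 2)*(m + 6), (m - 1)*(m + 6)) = m + 6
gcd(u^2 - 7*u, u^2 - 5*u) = u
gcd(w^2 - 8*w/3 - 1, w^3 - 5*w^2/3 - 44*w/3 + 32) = w - 3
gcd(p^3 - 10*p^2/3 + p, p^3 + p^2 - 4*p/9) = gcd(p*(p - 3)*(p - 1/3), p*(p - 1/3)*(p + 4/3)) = p^2 - p/3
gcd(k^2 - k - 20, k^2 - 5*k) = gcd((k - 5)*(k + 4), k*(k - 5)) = k - 5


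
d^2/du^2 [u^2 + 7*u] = 2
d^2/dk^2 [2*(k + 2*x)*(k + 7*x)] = 4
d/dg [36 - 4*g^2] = -8*g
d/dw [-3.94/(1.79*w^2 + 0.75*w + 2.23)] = (14.1052*w + 2.955)/(1.79*w^2 + 0.75*w + 2.23)^2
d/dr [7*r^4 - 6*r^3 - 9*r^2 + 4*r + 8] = 28*r^3 - 18*r^2 - 18*r + 4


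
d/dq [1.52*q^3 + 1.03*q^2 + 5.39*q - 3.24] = 4.56*q^2 + 2.06*q + 5.39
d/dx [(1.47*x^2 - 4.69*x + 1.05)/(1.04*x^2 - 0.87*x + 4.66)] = (3.5987*x^2 + 11.5164*x - 20.9419)/(1.0816*x^4 - 1.8096*x^3 + 10.4497*x^2 - 8.1084*x + 21.7156)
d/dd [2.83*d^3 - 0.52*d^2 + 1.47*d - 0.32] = 8.49*d^2 - 1.04*d + 1.47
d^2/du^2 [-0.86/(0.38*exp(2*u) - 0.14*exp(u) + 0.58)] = (-0.86*(0.76*exp(u) - 0.14)*(1.52*exp(u) - 0.28)*exp(u) + (1.3072*exp(u) - 0.1204)*(0.38*exp(2*u) - 0.14*exp(u) + 0.58))*exp(u)/(0.38*exp(2*u) - 0.14*exp(u) + 0.58)^3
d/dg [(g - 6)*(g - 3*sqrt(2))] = 2*g - 6 - 3*sqrt(2)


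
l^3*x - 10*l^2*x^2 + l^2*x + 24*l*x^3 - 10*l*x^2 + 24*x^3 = (l - 6*x)*(l - 4*x)*(l*x + x)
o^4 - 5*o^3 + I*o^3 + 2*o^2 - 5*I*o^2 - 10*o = o*(o - 5)*(o - I)*(o + 2*I)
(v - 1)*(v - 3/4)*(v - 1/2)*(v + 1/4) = v^4 - 2*v^3 + 17*v^2/16 + v/32 - 3/32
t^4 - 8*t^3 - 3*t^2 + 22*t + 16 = (t - 8)*(t - 2)*(t + 1)^2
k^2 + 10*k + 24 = (k + 4)*(k + 6)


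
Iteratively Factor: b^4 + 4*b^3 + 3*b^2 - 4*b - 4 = (b + 2)*(b^3 + 2*b^2 - b - 2) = (b + 2)^2*(b^2 - 1) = (b - 1)*(b + 2)^2*(b + 1)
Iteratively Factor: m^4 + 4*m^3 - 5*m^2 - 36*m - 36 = (m + 2)*(m^3 + 2*m^2 - 9*m - 18) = (m + 2)^2*(m^2 - 9) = (m + 2)^2*(m + 3)*(m - 3)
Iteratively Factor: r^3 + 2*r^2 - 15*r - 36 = (r - 4)*(r^2 + 6*r + 9) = (r - 4)*(r + 3)*(r + 3)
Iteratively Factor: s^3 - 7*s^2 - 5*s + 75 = (s + 3)*(s^2 - 10*s + 25) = (s - 5)*(s + 3)*(s - 5)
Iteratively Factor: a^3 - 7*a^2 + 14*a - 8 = (a - 4)*(a^2 - 3*a + 2) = (a - 4)*(a - 1)*(a - 2)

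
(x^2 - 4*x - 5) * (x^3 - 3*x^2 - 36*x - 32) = x^5 - 7*x^4 - 29*x^3 + 127*x^2 + 308*x + 160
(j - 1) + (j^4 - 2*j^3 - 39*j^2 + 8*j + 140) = j^4 - 2*j^3 - 39*j^2 + 9*j + 139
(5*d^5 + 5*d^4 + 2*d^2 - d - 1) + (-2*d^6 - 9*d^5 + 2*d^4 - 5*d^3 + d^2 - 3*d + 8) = -2*d^6 - 4*d^5 + 7*d^4 - 5*d^3 + 3*d^2 - 4*d + 7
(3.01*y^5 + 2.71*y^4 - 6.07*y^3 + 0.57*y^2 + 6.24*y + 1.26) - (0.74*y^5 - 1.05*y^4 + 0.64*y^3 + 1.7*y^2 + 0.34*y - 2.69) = 2.27*y^5 + 3.76*y^4 - 6.71*y^3 - 1.13*y^2 + 5.9*y + 3.95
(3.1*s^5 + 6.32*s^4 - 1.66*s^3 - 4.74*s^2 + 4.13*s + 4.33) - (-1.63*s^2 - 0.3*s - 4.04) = 3.1*s^5 + 6.32*s^4 - 1.66*s^3 - 3.11*s^2 + 4.43*s + 8.37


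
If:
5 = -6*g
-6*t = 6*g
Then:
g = -5/6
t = 5/6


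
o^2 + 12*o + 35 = (o + 5)*(o + 7)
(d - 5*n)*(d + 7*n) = d^2 + 2*d*n - 35*n^2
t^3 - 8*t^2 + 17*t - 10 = (t - 5)*(t - 2)*(t - 1)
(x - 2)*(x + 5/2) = x^2 + x/2 - 5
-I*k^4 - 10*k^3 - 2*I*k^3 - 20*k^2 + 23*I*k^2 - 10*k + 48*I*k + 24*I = (k + 1)*(k - 6*I)*(k - 4*I)*(-I*k - I)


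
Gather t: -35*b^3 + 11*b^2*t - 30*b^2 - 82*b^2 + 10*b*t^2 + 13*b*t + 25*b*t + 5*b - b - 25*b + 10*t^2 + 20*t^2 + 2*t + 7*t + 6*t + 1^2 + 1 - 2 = -35*b^3 - 112*b^2 - 21*b + t^2*(10*b + 30) + t*(11*b^2 + 38*b + 15)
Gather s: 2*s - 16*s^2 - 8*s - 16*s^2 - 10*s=-32*s^2 - 16*s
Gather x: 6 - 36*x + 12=18 - 36*x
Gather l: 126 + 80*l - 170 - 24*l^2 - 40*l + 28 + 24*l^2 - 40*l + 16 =0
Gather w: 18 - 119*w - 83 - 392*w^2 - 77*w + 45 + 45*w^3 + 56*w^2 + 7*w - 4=45*w^3 - 336*w^2 - 189*w - 24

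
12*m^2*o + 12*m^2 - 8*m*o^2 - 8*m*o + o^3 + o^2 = (-6*m + o)*(-2*m + o)*(o + 1)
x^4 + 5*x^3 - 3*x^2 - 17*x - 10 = (x - 2)*(x + 1)^2*(x + 5)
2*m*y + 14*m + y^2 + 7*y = (2*m + y)*(y + 7)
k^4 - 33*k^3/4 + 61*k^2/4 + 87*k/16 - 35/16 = (k - 5)*(k - 7/2)*(k - 1/4)*(k + 1/2)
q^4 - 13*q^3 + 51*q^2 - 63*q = q*(q - 7)*(q - 3)^2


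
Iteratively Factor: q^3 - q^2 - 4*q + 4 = (q - 2)*(q^2 + q - 2) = (q - 2)*(q - 1)*(q + 2)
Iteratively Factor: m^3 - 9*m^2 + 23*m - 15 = (m - 1)*(m^2 - 8*m + 15) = (m - 3)*(m - 1)*(m - 5)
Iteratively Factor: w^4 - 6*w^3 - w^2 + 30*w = (w + 2)*(w^3 - 8*w^2 + 15*w) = w*(w + 2)*(w^2 - 8*w + 15) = w*(w - 5)*(w + 2)*(w - 3)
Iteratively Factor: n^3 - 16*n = (n)*(n^2 - 16) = n*(n - 4)*(n + 4)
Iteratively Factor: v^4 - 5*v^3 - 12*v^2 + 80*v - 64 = (v - 1)*(v^3 - 4*v^2 - 16*v + 64) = (v - 4)*(v - 1)*(v^2 - 16) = (v - 4)^2*(v - 1)*(v + 4)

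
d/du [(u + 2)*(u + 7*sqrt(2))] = 2*u + 2 + 7*sqrt(2)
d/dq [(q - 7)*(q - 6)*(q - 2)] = 3*q^2 - 30*q + 68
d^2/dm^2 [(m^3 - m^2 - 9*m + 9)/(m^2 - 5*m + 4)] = 14/(m^3 - 12*m^2 + 48*m - 64)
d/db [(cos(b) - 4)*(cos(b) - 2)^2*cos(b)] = 4*(-cos(b)^3 + 6*cos(b)^2 - 10*cos(b) + 4)*sin(b)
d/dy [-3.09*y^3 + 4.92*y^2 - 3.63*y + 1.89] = -9.27*y^2 + 9.84*y - 3.63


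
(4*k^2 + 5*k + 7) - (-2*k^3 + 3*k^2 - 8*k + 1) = 2*k^3 + k^2 + 13*k + 6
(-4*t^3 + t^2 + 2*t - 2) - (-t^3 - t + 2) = -3*t^3 + t^2 + 3*t - 4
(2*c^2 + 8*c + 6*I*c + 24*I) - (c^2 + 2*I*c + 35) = c^2 + 8*c + 4*I*c - 35 + 24*I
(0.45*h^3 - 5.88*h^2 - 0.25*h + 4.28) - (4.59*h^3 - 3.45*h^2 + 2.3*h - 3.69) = -4.14*h^3 - 2.43*h^2 - 2.55*h + 7.97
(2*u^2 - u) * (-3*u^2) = -6*u^4 + 3*u^3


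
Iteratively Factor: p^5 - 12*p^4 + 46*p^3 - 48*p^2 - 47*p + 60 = (p - 4)*(p^4 - 8*p^3 + 14*p^2 + 8*p - 15) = (p - 4)*(p - 3)*(p^3 - 5*p^2 - p + 5) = (p - 4)*(p - 3)*(p + 1)*(p^2 - 6*p + 5) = (p - 4)*(p - 3)*(p - 1)*(p + 1)*(p - 5)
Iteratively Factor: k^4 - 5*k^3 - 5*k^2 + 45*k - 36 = (k - 3)*(k^3 - 2*k^2 - 11*k + 12) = (k - 4)*(k - 3)*(k^2 + 2*k - 3) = (k - 4)*(k - 3)*(k + 3)*(k - 1)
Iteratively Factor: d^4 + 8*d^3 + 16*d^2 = (d + 4)*(d^3 + 4*d^2) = (d + 4)^2*(d^2) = d*(d + 4)^2*(d)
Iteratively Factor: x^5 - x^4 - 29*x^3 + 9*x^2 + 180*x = (x)*(x^4 - x^3 - 29*x^2 + 9*x + 180) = x*(x + 3)*(x^3 - 4*x^2 - 17*x + 60) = x*(x - 3)*(x + 3)*(x^2 - x - 20) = x*(x - 3)*(x + 3)*(x + 4)*(x - 5)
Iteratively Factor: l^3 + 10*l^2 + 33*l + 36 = (l + 4)*(l^2 + 6*l + 9) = (l + 3)*(l + 4)*(l + 3)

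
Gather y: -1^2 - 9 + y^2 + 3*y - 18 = y^2 + 3*y - 28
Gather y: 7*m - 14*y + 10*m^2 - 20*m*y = 10*m^2 + 7*m + y*(-20*m - 14)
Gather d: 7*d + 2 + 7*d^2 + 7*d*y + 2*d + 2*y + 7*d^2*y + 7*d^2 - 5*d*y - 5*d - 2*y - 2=d^2*(7*y + 14) + d*(2*y + 4)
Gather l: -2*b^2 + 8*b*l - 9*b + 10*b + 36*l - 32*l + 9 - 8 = -2*b^2 + b + l*(8*b + 4) + 1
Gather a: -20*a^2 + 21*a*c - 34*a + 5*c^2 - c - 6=-20*a^2 + a*(21*c - 34) + 5*c^2 - c - 6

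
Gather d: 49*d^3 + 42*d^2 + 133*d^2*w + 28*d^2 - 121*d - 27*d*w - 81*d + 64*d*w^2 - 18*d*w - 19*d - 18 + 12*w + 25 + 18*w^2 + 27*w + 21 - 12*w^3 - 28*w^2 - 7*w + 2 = 49*d^3 + d^2*(133*w + 70) + d*(64*w^2 - 45*w - 221) - 12*w^3 - 10*w^2 + 32*w + 30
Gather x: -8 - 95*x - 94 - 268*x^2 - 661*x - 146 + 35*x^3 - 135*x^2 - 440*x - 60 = 35*x^3 - 403*x^2 - 1196*x - 308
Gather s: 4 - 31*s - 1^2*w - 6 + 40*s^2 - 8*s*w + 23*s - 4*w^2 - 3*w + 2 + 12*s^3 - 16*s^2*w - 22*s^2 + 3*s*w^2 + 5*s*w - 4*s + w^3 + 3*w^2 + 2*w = 12*s^3 + s^2*(18 - 16*w) + s*(3*w^2 - 3*w - 12) + w^3 - w^2 - 2*w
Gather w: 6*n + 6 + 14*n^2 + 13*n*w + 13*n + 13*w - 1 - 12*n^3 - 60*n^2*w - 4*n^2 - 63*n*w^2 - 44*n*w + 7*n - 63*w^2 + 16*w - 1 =-12*n^3 + 10*n^2 + 26*n + w^2*(-63*n - 63) + w*(-60*n^2 - 31*n + 29) + 4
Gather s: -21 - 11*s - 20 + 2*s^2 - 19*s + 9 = 2*s^2 - 30*s - 32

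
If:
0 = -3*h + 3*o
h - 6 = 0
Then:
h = 6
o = 6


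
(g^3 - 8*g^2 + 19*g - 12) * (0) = 0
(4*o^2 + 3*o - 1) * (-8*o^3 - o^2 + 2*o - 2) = -32*o^5 - 28*o^4 + 13*o^3 - o^2 - 8*o + 2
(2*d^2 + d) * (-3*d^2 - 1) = -6*d^4 - 3*d^3 - 2*d^2 - d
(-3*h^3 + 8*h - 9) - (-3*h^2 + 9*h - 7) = -3*h^3 + 3*h^2 - h - 2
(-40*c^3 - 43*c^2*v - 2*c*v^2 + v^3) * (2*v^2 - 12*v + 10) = -80*c^3*v^2 + 480*c^3*v - 400*c^3 - 86*c^2*v^3 + 516*c^2*v^2 - 430*c^2*v - 4*c*v^4 + 24*c*v^3 - 20*c*v^2 + 2*v^5 - 12*v^4 + 10*v^3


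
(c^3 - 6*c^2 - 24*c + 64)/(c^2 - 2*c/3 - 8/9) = 9*(-c^3 + 6*c^2 + 24*c - 64)/(-9*c^2 + 6*c + 8)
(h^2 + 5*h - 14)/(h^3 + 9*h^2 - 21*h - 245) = (h - 2)/(h^2 + 2*h - 35)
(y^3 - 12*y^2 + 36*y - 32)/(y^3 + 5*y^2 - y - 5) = (y^3 - 12*y^2 + 36*y - 32)/(y^3 + 5*y^2 - y - 5)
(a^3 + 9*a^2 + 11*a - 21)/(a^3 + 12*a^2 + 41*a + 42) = (a - 1)/(a + 2)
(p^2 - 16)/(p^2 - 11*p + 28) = (p + 4)/(p - 7)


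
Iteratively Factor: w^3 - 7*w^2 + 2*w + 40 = (w - 4)*(w^2 - 3*w - 10) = (w - 5)*(w - 4)*(w + 2)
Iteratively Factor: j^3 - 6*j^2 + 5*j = (j - 5)*(j^2 - j) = (j - 5)*(j - 1)*(j)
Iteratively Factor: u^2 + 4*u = (u + 4)*(u)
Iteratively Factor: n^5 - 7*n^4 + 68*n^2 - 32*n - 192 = (n - 4)*(n^4 - 3*n^3 - 12*n^2 + 20*n + 48) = (n - 4)*(n + 2)*(n^3 - 5*n^2 - 2*n + 24) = (n - 4)^2*(n + 2)*(n^2 - n - 6) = (n - 4)^2*(n + 2)^2*(n - 3)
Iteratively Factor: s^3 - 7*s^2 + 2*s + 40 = (s - 5)*(s^2 - 2*s - 8) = (s - 5)*(s + 2)*(s - 4)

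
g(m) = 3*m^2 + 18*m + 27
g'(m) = 6*m + 18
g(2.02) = 75.60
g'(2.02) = 30.12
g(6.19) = 253.37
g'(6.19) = 55.14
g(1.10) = 50.43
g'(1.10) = 24.60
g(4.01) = 147.42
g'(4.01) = 42.06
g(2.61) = 94.42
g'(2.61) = 33.66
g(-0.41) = 20.12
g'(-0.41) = 15.54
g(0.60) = 38.88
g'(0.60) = 21.60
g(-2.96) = 0.00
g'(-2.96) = 0.24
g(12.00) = 675.00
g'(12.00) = 90.00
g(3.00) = 108.00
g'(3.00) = 36.00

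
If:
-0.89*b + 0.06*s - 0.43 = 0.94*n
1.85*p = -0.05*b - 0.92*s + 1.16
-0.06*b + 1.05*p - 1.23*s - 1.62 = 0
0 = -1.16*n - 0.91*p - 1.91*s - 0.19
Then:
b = -0.51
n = -0.01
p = 0.90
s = -0.52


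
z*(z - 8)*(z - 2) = z^3 - 10*z^2 + 16*z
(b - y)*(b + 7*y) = b^2 + 6*b*y - 7*y^2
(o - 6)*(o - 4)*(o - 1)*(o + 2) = o^4 - 9*o^3 + 12*o^2 + 44*o - 48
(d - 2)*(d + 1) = d^2 - d - 2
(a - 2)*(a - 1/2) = a^2 - 5*a/2 + 1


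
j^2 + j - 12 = (j - 3)*(j + 4)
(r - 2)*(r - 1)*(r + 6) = r^3 + 3*r^2 - 16*r + 12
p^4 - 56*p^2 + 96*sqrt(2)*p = p*(p - 4*sqrt(2))*(p - 2*sqrt(2))*(p + 6*sqrt(2))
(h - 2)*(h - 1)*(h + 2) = h^3 - h^2 - 4*h + 4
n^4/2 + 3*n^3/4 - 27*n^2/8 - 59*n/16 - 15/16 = (n/2 + 1/4)*(n - 5/2)*(n + 1/2)*(n + 3)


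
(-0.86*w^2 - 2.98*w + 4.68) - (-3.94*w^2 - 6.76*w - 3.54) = 3.08*w^2 + 3.78*w + 8.22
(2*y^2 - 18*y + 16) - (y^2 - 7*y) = y^2 - 11*y + 16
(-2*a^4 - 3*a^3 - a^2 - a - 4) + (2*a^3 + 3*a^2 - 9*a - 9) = -2*a^4 - a^3 + 2*a^2 - 10*a - 13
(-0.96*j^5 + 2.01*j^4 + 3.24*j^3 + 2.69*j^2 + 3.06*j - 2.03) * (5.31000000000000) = -5.0976*j^5 + 10.6731*j^4 + 17.2044*j^3 + 14.2839*j^2 + 16.2486*j - 10.7793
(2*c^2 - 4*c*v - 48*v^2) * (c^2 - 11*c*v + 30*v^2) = 2*c^4 - 26*c^3*v + 56*c^2*v^2 + 408*c*v^3 - 1440*v^4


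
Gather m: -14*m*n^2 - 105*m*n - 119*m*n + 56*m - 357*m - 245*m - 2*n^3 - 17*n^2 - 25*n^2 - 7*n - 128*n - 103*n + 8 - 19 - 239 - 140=m*(-14*n^2 - 224*n - 546) - 2*n^3 - 42*n^2 - 238*n - 390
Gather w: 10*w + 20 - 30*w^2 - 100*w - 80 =-30*w^2 - 90*w - 60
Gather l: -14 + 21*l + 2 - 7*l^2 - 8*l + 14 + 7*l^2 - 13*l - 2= 0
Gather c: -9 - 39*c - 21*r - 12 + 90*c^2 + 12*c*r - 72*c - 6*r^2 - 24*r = 90*c^2 + c*(12*r - 111) - 6*r^2 - 45*r - 21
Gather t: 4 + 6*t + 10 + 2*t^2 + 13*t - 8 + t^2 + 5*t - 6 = 3*t^2 + 24*t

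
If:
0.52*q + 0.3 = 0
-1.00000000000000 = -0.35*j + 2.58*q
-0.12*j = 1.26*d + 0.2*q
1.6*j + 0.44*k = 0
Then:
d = 0.22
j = -1.40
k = 5.07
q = -0.58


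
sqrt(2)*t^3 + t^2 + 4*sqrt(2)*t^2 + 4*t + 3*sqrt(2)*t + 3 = (t + 1)*(t + 3)*(sqrt(2)*t + 1)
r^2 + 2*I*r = r*(r + 2*I)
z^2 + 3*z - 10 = (z - 2)*(z + 5)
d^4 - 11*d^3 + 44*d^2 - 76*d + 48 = (d - 4)*(d - 3)*(d - 2)^2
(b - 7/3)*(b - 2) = b^2 - 13*b/3 + 14/3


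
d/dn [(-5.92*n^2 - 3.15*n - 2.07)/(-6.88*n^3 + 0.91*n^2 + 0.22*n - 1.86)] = (-40.7296*n^4 - 43.344*n^3 - 41.1607*n^2 + 25.7898*n + 6.3144)/(47.3344*n^6 - 12.5216*n^5 - 2.1991*n^4 + 25.994*n^3 - 3.3368*n^2 - 0.8184*n + 3.4596)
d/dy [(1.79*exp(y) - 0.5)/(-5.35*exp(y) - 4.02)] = -9.8708*exp(y)/(5.35*exp(y) + 4.02)^2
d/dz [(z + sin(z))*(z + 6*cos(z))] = -(z + sin(z))*(6*sin(z) - 1) + (z + 6*cos(z))*(cos(z) + 1)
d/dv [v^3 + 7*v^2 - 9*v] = 3*v^2 + 14*v - 9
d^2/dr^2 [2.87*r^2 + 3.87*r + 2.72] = 5.74000000000000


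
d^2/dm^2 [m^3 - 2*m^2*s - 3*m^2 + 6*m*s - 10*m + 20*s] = 6*m - 4*s - 6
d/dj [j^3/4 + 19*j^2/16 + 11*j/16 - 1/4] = 3*j^2/4 + 19*j/8 + 11/16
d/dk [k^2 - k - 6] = 2*k - 1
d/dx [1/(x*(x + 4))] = 2*(-x - 2)/(x^2*(x^2 + 8*x + 16))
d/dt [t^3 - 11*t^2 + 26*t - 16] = 3*t^2 - 22*t + 26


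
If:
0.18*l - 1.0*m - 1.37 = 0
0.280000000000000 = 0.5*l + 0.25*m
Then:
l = 1.14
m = -1.16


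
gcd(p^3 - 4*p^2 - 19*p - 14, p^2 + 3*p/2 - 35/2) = 1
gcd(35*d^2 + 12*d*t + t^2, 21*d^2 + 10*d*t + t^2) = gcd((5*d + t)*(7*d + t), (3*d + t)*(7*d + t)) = 7*d + t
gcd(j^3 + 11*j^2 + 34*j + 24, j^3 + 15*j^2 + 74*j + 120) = j^2 + 10*j + 24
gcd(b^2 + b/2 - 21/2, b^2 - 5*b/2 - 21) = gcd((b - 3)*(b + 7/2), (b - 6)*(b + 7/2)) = b + 7/2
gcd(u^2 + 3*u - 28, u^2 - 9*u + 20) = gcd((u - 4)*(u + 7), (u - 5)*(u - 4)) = u - 4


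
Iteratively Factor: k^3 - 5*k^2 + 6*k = (k - 3)*(k^2 - 2*k) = (k - 3)*(k - 2)*(k)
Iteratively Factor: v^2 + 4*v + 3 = (v + 3)*(v + 1)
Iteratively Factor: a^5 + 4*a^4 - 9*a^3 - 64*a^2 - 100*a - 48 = (a + 2)*(a^4 + 2*a^3 - 13*a^2 - 38*a - 24) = (a + 1)*(a + 2)*(a^3 + a^2 - 14*a - 24) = (a + 1)*(a + 2)^2*(a^2 - a - 12) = (a - 4)*(a + 1)*(a + 2)^2*(a + 3)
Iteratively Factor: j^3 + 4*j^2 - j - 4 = (j + 1)*(j^2 + 3*j - 4) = (j - 1)*(j + 1)*(j + 4)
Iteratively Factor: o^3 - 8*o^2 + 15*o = (o - 5)*(o^2 - 3*o) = o*(o - 5)*(o - 3)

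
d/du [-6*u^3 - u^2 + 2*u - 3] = -18*u^2 - 2*u + 2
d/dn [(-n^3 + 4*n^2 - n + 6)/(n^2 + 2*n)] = (-n^4 - 4*n^3 + 9*n^2 - 12*n - 12)/(n^2*(n^2 + 4*n + 4))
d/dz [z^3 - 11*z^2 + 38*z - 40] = 3*z^2 - 22*z + 38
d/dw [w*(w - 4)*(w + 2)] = 3*w^2 - 4*w - 8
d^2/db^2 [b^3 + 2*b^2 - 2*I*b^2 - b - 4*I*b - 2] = 6*b + 4 - 4*I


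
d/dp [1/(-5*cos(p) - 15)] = -sin(p)/(5*(cos(p) + 3)^2)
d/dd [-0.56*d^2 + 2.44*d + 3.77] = 2.44 - 1.12*d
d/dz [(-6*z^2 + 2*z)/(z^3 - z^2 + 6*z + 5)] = 2*(3*z^4 - 2*z^3 - 17*z^2 - 30*z + 5)/(z^6 - 2*z^5 + 13*z^4 - 2*z^3 + 26*z^2 + 60*z + 25)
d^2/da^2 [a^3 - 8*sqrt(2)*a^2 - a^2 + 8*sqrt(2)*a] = 6*a - 16*sqrt(2) - 2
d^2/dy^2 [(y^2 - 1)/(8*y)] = -1/(4*y^3)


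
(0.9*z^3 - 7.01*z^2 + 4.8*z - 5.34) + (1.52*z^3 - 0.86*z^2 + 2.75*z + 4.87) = 2.42*z^3 - 7.87*z^2 + 7.55*z - 0.47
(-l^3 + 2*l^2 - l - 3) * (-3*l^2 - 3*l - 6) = 3*l^5 - 3*l^4 + 3*l^3 + 15*l + 18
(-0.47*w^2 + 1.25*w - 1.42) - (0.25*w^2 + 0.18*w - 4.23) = -0.72*w^2 + 1.07*w + 2.81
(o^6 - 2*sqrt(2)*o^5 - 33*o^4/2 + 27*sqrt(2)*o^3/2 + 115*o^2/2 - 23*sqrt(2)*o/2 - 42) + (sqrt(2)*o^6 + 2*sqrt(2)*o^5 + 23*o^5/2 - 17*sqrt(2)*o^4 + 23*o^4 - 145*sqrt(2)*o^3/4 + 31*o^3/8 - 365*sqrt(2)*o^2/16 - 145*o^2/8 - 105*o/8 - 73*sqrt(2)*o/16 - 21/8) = o^6 + sqrt(2)*o^6 + 23*o^5/2 - 17*sqrt(2)*o^4 + 13*o^4/2 - 91*sqrt(2)*o^3/4 + 31*o^3/8 - 365*sqrt(2)*o^2/16 + 315*o^2/8 - 257*sqrt(2)*o/16 - 105*o/8 - 357/8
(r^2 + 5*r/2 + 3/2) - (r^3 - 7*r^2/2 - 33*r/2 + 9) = -r^3 + 9*r^2/2 + 19*r - 15/2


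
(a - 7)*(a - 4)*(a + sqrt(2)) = a^3 - 11*a^2 + sqrt(2)*a^2 - 11*sqrt(2)*a + 28*a + 28*sqrt(2)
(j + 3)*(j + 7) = j^2 + 10*j + 21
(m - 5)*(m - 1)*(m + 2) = m^3 - 4*m^2 - 7*m + 10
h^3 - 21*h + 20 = (h - 4)*(h - 1)*(h + 5)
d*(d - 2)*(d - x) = d^3 - d^2*x - 2*d^2 + 2*d*x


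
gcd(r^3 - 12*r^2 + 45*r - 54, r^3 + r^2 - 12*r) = r - 3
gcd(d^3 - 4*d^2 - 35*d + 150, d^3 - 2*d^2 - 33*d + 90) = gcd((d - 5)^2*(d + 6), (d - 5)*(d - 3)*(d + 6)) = d^2 + d - 30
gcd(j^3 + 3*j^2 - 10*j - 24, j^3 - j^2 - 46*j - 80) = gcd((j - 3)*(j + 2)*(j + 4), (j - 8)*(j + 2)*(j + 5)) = j + 2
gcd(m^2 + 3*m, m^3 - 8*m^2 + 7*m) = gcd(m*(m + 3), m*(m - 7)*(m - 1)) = m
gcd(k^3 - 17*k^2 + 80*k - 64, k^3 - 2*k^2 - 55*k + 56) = k^2 - 9*k + 8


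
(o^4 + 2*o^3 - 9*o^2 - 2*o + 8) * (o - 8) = o^5 - 6*o^4 - 25*o^3 + 70*o^2 + 24*o - 64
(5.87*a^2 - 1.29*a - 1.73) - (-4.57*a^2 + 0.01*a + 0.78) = 10.44*a^2 - 1.3*a - 2.51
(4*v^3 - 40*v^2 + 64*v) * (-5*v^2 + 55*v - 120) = -20*v^5 + 420*v^4 - 3000*v^3 + 8320*v^2 - 7680*v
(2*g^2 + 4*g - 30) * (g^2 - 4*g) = 2*g^4 - 4*g^3 - 46*g^2 + 120*g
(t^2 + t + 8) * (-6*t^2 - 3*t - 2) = -6*t^4 - 9*t^3 - 53*t^2 - 26*t - 16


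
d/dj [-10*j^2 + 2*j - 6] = 2 - 20*j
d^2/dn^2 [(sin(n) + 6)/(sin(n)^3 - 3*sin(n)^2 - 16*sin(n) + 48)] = (-4*sin(n)^7 - 45*sin(n)^6 + 131*sin(n)^5 + 702*sin(n)^4 + 626*sin(n)^3 - 6588*sin(n)^2 - 6048*sin(n) + 6336)/(sin(n)^3 - 3*sin(n)^2 - 16*sin(n) + 48)^3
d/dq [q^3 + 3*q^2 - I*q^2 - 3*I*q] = 3*q^2 + 2*q*(3 - I) - 3*I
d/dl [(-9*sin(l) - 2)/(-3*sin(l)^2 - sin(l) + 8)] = (-12*sin(l) + 27*cos(l)^2 - 101)*cos(l)/(3*sin(l)^2 + sin(l) - 8)^2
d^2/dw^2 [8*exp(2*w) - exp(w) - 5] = (32*exp(w) - 1)*exp(w)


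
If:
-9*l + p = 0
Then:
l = p/9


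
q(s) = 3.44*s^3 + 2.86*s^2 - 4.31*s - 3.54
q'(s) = 10.32*s^2 + 5.72*s - 4.31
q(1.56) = 9.76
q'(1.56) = 29.73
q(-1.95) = -9.77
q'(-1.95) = 23.78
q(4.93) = 456.92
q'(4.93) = 274.72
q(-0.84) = 0.06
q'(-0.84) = -1.83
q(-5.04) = -349.57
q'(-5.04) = 229.01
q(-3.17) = -70.72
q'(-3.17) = 81.26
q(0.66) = -4.15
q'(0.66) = 3.96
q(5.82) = 746.40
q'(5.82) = 378.54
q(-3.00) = -57.75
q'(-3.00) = 71.41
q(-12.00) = -5484.30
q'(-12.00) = 1413.13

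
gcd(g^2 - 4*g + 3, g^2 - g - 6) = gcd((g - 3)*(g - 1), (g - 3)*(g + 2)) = g - 3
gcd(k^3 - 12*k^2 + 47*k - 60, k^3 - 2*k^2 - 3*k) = k - 3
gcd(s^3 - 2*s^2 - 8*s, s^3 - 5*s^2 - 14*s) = s^2 + 2*s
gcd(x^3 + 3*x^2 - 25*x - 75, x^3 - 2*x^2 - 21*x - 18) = x + 3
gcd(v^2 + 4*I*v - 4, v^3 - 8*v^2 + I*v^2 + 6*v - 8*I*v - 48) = 1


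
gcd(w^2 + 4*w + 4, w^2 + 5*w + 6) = w + 2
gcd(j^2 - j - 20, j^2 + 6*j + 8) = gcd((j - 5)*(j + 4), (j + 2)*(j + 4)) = j + 4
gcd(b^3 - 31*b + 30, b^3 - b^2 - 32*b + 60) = b^2 + b - 30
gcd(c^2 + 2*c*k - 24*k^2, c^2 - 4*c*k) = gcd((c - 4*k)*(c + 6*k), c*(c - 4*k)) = c - 4*k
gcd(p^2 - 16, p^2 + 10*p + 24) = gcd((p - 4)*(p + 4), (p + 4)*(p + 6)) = p + 4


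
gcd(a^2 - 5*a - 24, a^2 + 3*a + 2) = 1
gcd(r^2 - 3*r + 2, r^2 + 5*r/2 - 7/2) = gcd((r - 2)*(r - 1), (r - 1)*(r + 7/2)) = r - 1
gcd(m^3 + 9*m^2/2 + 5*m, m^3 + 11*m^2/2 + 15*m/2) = m^2 + 5*m/2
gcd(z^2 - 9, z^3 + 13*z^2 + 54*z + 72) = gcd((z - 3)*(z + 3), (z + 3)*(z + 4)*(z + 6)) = z + 3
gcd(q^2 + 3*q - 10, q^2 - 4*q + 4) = q - 2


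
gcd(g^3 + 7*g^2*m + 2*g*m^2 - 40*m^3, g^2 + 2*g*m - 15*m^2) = g + 5*m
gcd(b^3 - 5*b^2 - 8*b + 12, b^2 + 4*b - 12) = 1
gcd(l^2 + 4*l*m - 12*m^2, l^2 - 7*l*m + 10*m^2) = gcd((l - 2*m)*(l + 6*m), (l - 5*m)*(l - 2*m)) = l - 2*m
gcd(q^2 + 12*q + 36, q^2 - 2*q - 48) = q + 6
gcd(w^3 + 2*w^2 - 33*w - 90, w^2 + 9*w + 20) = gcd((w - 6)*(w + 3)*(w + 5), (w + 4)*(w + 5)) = w + 5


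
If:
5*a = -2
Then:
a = -2/5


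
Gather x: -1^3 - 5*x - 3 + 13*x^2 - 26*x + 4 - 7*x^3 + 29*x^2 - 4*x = -7*x^3 + 42*x^2 - 35*x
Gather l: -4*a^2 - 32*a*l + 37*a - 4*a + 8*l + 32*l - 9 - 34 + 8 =-4*a^2 + 33*a + l*(40 - 32*a) - 35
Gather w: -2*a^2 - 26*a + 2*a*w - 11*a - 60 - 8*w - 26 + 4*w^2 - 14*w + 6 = -2*a^2 - 37*a + 4*w^2 + w*(2*a - 22) - 80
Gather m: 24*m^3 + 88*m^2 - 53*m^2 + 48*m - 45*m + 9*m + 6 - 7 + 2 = 24*m^3 + 35*m^2 + 12*m + 1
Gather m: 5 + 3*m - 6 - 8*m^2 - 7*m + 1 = -8*m^2 - 4*m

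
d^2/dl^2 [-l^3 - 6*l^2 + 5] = -6*l - 12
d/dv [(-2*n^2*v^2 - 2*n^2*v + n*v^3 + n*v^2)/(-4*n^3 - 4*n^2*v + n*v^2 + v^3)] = n*(4*n^2*v + 2*n^2 + 3*n*v^2 - v^2)/(4*n^4 + 12*n^3*v + 13*n^2*v^2 + 6*n*v^3 + v^4)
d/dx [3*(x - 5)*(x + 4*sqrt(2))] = 6*x - 15 + 12*sqrt(2)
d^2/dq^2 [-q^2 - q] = -2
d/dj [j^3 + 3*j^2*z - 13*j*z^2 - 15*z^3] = 3*j^2 + 6*j*z - 13*z^2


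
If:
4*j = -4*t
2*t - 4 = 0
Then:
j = -2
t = 2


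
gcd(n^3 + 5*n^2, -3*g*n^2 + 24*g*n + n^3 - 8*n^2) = n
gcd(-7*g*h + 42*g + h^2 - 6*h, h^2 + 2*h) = 1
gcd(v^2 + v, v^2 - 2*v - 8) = 1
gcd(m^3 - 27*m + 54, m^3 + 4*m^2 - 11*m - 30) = m - 3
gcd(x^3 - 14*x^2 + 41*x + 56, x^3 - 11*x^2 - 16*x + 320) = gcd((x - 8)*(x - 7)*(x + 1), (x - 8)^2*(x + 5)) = x - 8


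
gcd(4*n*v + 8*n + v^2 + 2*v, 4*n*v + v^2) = 4*n + v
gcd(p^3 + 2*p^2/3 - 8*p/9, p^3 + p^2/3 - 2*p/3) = p^2 - 2*p/3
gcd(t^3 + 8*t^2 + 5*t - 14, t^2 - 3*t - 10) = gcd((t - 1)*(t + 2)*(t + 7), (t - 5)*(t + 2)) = t + 2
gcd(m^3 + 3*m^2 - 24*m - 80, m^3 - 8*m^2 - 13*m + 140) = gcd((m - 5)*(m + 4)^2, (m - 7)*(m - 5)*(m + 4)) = m^2 - m - 20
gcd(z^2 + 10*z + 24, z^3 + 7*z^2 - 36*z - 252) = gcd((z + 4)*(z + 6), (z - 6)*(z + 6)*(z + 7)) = z + 6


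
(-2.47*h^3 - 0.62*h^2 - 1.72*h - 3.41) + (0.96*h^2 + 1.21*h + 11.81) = -2.47*h^3 + 0.34*h^2 - 0.51*h + 8.4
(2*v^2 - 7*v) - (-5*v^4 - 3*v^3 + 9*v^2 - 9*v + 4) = 5*v^4 + 3*v^3 - 7*v^2 + 2*v - 4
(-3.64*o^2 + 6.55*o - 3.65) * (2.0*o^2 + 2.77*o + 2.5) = -7.28*o^4 + 3.0172*o^3 + 1.7435*o^2 + 6.2645*o - 9.125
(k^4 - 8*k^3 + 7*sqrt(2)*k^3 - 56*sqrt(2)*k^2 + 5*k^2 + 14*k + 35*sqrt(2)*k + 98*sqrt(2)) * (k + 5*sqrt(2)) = k^5 - 8*k^4 + 12*sqrt(2)*k^4 - 96*sqrt(2)*k^3 + 75*k^3 - 546*k^2 + 60*sqrt(2)*k^2 + 168*sqrt(2)*k + 350*k + 980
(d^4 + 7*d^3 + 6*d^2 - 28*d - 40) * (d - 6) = d^5 + d^4 - 36*d^3 - 64*d^2 + 128*d + 240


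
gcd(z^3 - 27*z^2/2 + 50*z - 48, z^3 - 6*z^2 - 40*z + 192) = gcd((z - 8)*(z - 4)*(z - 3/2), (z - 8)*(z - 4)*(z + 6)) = z^2 - 12*z + 32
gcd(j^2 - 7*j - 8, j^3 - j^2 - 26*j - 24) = j + 1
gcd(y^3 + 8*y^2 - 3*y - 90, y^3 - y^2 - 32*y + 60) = y + 6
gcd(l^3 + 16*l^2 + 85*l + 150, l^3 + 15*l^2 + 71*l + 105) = l + 5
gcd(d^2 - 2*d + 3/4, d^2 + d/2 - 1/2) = d - 1/2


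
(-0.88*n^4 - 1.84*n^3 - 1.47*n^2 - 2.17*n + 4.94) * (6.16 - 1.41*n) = 1.2408*n^5 - 2.8264*n^4 - 9.2617*n^3 - 5.9955*n^2 - 20.3326*n + 30.4304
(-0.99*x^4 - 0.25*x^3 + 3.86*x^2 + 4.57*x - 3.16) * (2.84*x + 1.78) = -2.8116*x^5 - 2.4722*x^4 + 10.5174*x^3 + 19.8496*x^2 - 0.839799999999999*x - 5.6248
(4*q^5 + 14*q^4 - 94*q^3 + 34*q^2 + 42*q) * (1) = 4*q^5 + 14*q^4 - 94*q^3 + 34*q^2 + 42*q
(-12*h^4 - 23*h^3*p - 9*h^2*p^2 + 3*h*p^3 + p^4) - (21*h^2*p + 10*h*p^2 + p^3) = -12*h^4 - 23*h^3*p - 9*h^2*p^2 - 21*h^2*p + 3*h*p^3 - 10*h*p^2 + p^4 - p^3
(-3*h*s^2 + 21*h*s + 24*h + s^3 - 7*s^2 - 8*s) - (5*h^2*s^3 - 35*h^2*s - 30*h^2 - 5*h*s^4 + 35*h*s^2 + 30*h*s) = -5*h^2*s^3 + 35*h^2*s + 30*h^2 + 5*h*s^4 - 38*h*s^2 - 9*h*s + 24*h + s^3 - 7*s^2 - 8*s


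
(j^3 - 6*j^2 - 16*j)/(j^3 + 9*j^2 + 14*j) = (j - 8)/(j + 7)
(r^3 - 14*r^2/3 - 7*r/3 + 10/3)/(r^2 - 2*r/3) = r - 4 - 5/r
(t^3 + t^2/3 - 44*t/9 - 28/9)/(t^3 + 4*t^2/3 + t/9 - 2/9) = (3*t^2 - t - 14)/(3*t^2 + 2*t - 1)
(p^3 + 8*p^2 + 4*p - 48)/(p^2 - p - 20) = (p^2 + 4*p - 12)/(p - 5)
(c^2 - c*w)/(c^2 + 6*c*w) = (c - w)/(c + 6*w)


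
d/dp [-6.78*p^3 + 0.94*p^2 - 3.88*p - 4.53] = -20.34*p^2 + 1.88*p - 3.88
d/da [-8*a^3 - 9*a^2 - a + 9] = -24*a^2 - 18*a - 1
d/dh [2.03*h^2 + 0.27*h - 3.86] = 4.06*h + 0.27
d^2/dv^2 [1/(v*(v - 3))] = 2*(v^2 + v*(v - 3) + (v - 3)^2)/(v^3*(v - 3)^3)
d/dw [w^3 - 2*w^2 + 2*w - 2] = 3*w^2 - 4*w + 2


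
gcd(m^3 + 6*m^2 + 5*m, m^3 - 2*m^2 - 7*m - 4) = m + 1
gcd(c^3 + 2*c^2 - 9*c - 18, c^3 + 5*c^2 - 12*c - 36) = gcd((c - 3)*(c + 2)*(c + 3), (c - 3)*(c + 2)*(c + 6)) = c^2 - c - 6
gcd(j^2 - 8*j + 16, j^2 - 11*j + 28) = j - 4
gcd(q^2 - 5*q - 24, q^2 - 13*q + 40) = q - 8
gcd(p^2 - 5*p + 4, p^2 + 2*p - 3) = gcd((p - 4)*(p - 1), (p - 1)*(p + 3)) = p - 1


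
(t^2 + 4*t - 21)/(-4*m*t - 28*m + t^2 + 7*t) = (t - 3)/(-4*m + t)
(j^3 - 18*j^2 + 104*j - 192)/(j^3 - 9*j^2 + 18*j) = (j^2 - 12*j + 32)/(j*(j - 3))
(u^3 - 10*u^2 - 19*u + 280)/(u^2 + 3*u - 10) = (u^2 - 15*u + 56)/(u - 2)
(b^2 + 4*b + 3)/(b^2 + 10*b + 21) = (b + 1)/(b + 7)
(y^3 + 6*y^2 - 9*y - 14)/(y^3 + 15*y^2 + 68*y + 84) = (y^2 - y - 2)/(y^2 + 8*y + 12)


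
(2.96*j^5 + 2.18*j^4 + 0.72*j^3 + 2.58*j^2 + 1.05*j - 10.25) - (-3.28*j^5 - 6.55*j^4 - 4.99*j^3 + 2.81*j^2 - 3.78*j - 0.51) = 6.24*j^5 + 8.73*j^4 + 5.71*j^3 - 0.23*j^2 + 4.83*j - 9.74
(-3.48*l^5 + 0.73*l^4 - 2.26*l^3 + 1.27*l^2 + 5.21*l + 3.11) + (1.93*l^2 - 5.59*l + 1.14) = -3.48*l^5 + 0.73*l^4 - 2.26*l^3 + 3.2*l^2 - 0.38*l + 4.25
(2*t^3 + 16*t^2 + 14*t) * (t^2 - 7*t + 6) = 2*t^5 + 2*t^4 - 86*t^3 - 2*t^2 + 84*t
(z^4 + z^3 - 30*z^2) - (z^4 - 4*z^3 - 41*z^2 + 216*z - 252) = 5*z^3 + 11*z^2 - 216*z + 252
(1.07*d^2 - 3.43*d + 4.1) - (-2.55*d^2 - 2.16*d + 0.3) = 3.62*d^2 - 1.27*d + 3.8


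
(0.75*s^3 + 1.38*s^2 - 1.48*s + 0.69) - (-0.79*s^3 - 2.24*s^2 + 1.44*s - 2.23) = 1.54*s^3 + 3.62*s^2 - 2.92*s + 2.92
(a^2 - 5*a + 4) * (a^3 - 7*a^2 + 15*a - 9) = a^5 - 12*a^4 + 54*a^3 - 112*a^2 + 105*a - 36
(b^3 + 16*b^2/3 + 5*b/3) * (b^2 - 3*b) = b^5 + 7*b^4/3 - 43*b^3/3 - 5*b^2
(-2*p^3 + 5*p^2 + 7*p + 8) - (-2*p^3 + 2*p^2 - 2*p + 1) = 3*p^2 + 9*p + 7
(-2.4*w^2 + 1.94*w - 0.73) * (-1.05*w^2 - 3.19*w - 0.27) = 2.52*w^4 + 5.619*w^3 - 4.7741*w^2 + 1.8049*w + 0.1971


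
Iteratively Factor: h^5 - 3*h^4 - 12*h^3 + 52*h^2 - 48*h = (h - 3)*(h^4 - 12*h^2 + 16*h) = (h - 3)*(h - 2)*(h^3 + 2*h^2 - 8*h) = (h - 3)*(h - 2)*(h + 4)*(h^2 - 2*h) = (h - 3)*(h - 2)^2*(h + 4)*(h)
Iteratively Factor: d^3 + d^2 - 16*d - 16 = (d + 1)*(d^2 - 16) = (d - 4)*(d + 1)*(d + 4)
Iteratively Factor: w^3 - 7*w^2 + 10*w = (w - 2)*(w^2 - 5*w) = w*(w - 2)*(w - 5)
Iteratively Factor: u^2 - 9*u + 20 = (u - 4)*(u - 5)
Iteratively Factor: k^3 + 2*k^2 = (k)*(k^2 + 2*k) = k*(k + 2)*(k)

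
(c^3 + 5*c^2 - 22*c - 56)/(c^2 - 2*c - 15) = (-c^3 - 5*c^2 + 22*c + 56)/(-c^2 + 2*c + 15)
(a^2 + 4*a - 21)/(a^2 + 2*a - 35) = (a - 3)/(a - 5)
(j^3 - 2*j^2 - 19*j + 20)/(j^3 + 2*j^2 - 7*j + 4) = (j - 5)/(j - 1)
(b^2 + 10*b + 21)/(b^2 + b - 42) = (b + 3)/(b - 6)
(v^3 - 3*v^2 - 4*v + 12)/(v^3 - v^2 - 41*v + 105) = (v^2 - 4)/(v^2 + 2*v - 35)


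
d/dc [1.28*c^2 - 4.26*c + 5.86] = 2.56*c - 4.26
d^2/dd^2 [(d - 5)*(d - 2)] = 2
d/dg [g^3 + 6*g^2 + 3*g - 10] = 3*g^2 + 12*g + 3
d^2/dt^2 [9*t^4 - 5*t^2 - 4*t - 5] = 108*t^2 - 10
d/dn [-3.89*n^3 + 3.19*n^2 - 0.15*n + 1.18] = -11.67*n^2 + 6.38*n - 0.15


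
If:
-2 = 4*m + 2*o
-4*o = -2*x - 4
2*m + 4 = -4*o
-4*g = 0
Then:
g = 0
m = 0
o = -1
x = -4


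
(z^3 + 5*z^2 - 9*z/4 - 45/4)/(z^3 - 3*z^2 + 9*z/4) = (2*z^2 + 13*z + 15)/(z*(2*z - 3))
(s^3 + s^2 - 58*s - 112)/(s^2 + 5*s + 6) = (s^2 - s - 56)/(s + 3)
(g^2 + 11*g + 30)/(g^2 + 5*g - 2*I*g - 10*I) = (g + 6)/(g - 2*I)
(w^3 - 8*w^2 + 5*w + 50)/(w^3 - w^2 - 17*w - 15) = (w^2 - 3*w - 10)/(w^2 + 4*w + 3)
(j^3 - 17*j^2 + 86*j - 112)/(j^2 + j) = (j^3 - 17*j^2 + 86*j - 112)/(j*(j + 1))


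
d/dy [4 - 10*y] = -10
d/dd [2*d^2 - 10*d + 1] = 4*d - 10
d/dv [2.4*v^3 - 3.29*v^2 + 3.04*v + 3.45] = 7.2*v^2 - 6.58*v + 3.04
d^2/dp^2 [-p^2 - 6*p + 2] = -2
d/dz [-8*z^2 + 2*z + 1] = 2 - 16*z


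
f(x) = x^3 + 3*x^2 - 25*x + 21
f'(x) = 3*x^2 + 6*x - 25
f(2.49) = -7.21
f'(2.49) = 8.54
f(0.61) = 7.09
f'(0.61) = -20.22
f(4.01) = 33.47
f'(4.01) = 47.30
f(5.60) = 150.70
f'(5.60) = 102.68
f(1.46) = -5.99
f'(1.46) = -9.85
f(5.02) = 97.61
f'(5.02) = 80.72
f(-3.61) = 103.30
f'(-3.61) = -7.56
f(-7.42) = -36.85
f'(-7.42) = 95.65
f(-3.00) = 96.00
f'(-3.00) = -16.00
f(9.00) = 768.00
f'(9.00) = 272.00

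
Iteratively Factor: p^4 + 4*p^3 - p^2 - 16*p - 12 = (p + 1)*(p^3 + 3*p^2 - 4*p - 12) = (p + 1)*(p + 3)*(p^2 - 4) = (p - 2)*(p + 1)*(p + 3)*(p + 2)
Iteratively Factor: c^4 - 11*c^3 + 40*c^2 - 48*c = (c)*(c^3 - 11*c^2 + 40*c - 48) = c*(c - 4)*(c^2 - 7*c + 12) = c*(c - 4)^2*(c - 3)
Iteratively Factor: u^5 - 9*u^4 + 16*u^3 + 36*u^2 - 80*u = (u)*(u^4 - 9*u^3 + 16*u^2 + 36*u - 80) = u*(u + 2)*(u^3 - 11*u^2 + 38*u - 40) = u*(u - 4)*(u + 2)*(u^2 - 7*u + 10) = u*(u - 5)*(u - 4)*(u + 2)*(u - 2)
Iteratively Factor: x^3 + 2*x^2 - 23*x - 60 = (x + 4)*(x^2 - 2*x - 15) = (x - 5)*(x + 4)*(x + 3)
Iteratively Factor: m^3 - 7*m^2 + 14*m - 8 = (m - 4)*(m^2 - 3*m + 2) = (m - 4)*(m - 2)*(m - 1)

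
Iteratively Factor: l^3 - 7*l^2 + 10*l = (l - 5)*(l^2 - 2*l) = (l - 5)*(l - 2)*(l)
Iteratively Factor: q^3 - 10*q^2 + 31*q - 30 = (q - 3)*(q^2 - 7*q + 10) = (q - 3)*(q - 2)*(q - 5)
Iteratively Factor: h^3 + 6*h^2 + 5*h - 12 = (h + 4)*(h^2 + 2*h - 3) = (h + 3)*(h + 4)*(h - 1)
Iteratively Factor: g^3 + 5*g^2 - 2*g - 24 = (g + 3)*(g^2 + 2*g - 8) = (g + 3)*(g + 4)*(g - 2)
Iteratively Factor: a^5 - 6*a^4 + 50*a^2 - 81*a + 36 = (a - 4)*(a^4 - 2*a^3 - 8*a^2 + 18*a - 9) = (a - 4)*(a - 1)*(a^3 - a^2 - 9*a + 9) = (a - 4)*(a - 1)*(a + 3)*(a^2 - 4*a + 3) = (a - 4)*(a - 1)^2*(a + 3)*(a - 3)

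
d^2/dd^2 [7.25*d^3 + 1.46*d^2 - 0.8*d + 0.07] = 43.5*d + 2.92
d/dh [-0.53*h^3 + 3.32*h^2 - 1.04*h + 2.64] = -1.59*h^2 + 6.64*h - 1.04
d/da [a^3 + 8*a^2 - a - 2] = 3*a^2 + 16*a - 1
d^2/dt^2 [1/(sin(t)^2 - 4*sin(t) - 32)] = 2*(-2*sin(t)^4 + 6*sin(t)^3 - 69*sin(t)^2 + 52*sin(t) + 48)/((sin(t) - 8)^3*(sin(t) + 4)^3)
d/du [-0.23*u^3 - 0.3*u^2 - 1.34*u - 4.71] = -0.69*u^2 - 0.6*u - 1.34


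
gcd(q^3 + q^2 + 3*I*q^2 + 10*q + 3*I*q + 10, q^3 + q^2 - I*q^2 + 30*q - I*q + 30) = q^2 + q*(1 + 5*I) + 5*I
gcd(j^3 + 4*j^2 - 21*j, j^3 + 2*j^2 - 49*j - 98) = j + 7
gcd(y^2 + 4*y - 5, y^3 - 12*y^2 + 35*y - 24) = y - 1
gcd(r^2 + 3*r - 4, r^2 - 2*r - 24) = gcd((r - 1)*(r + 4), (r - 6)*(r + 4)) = r + 4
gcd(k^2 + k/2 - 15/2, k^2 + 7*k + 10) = 1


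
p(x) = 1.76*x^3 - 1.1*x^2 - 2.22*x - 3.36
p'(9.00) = 405.66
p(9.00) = 1170.60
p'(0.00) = -2.22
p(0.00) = -3.36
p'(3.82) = 66.42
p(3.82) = 70.22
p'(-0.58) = 0.83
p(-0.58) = -2.79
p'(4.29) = 85.52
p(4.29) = 105.83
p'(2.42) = 23.38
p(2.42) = 9.77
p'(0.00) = -2.22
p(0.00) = -3.36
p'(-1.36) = 10.54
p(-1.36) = -6.80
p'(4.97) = 117.27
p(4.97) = 174.50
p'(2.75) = 31.66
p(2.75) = 18.82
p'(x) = 5.28*x^2 - 2.2*x - 2.22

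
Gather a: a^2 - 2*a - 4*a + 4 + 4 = a^2 - 6*a + 8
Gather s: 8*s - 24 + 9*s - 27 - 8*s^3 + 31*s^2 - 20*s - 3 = -8*s^3 + 31*s^2 - 3*s - 54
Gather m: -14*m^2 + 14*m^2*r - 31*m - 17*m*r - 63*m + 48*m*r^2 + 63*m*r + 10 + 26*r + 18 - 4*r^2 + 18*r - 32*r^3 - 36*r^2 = m^2*(14*r - 14) + m*(48*r^2 + 46*r - 94) - 32*r^3 - 40*r^2 + 44*r + 28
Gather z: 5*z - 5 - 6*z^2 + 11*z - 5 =-6*z^2 + 16*z - 10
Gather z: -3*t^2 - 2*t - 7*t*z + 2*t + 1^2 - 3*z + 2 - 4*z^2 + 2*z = -3*t^2 - 4*z^2 + z*(-7*t - 1) + 3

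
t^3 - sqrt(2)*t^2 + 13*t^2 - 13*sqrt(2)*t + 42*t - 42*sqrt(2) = (t + 6)*(t + 7)*(t - sqrt(2))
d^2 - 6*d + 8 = (d - 4)*(d - 2)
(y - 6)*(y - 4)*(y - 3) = y^3 - 13*y^2 + 54*y - 72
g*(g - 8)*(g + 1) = g^3 - 7*g^2 - 8*g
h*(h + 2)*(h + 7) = h^3 + 9*h^2 + 14*h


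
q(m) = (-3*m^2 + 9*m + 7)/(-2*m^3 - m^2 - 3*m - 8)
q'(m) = (9 - 6*m)/(-2*m^3 - m^2 - 3*m - 8) + (-3*m^2 + 9*m + 7)*(6*m^2 + 2*m + 3)/(-2*m^3 - m^2 - 3*m - 8)^2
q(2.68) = -0.16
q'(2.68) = 0.24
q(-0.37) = -0.47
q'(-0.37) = -1.41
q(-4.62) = -0.54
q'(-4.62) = -0.16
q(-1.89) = -2.73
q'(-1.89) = -4.73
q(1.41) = -0.69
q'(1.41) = 0.59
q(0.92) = -0.97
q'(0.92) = 0.46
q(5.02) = 0.08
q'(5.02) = 0.03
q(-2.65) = -1.26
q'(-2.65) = -0.84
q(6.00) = 0.10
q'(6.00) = 0.01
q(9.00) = 0.10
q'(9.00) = 0.00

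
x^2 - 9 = (x - 3)*(x + 3)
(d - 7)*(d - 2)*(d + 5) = d^3 - 4*d^2 - 31*d + 70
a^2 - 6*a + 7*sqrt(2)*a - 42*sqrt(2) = (a - 6)*(a + 7*sqrt(2))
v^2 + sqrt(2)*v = v*(v + sqrt(2))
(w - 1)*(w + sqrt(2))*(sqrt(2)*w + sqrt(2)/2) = sqrt(2)*w^3 - sqrt(2)*w^2/2 + 2*w^2 - w - sqrt(2)*w/2 - 1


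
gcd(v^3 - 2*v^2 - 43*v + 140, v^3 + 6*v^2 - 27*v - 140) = v^2 + 2*v - 35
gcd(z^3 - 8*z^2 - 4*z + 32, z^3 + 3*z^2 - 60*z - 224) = z - 8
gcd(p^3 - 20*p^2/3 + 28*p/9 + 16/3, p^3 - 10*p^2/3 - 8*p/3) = p + 2/3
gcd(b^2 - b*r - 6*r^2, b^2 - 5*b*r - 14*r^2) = b + 2*r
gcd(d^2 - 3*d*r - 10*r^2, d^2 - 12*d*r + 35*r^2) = -d + 5*r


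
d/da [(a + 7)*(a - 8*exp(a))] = a - (a + 7)*(8*exp(a) - 1) - 8*exp(a)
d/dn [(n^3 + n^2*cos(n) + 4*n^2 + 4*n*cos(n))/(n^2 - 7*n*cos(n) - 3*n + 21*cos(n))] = (-8*n^4*sin(n) + n^4 - 8*n^3*sin(n) - 14*n^3*cos(n) - 6*n^3 + 96*n^2*sin(n) - 7*n^2*cos(n)^2 + 28*n^2*cos(n) - 12*n^2 + 42*n*cos(n)^2 + 168*n*cos(n) + 84*cos(n)^2)/((n - 3)^2*(n - 7*cos(n))^2)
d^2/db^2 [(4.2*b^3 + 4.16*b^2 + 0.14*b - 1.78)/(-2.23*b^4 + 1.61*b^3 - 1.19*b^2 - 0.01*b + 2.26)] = (-41.7723599999999*b^9 - 124.123584*b^8 + 148.132656*b^7 + 170.807704*b^6 - 703.432836*b^5 - 178.170156*b^4 + 120.50076*b^3 + 62.157072*b^2 - 169.703772*b - 32.92694)/(11.089567*b^12 - 24.019107*b^11 + 35.094402*b^10 - 29.658836*b^9 - 15.204174*b^8 + 42.08169*b^7 - 51.987736*b^6 + 25.719216*b^5 + 24.787359*b^4 - 24.831071*b^3 + 18.233454*b^2 + 0.153228*b - 11.543176)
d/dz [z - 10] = 1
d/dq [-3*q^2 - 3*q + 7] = -6*q - 3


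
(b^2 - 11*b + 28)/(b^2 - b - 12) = (b - 7)/(b + 3)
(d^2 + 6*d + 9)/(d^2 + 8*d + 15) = (d + 3)/(d + 5)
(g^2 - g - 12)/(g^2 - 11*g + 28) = (g + 3)/(g - 7)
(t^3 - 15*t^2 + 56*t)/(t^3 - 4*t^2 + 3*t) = (t^2 - 15*t + 56)/(t^2 - 4*t + 3)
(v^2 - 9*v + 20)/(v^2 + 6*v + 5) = (v^2 - 9*v + 20)/(v^2 + 6*v + 5)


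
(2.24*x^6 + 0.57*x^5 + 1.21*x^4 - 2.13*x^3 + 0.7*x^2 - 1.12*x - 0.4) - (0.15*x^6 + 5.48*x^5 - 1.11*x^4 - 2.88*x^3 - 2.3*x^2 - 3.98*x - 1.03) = 2.09*x^6 - 4.91*x^5 + 2.32*x^4 + 0.75*x^3 + 3.0*x^2 + 2.86*x + 0.63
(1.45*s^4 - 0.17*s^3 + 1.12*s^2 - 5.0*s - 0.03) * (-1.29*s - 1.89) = -1.8705*s^5 - 2.5212*s^4 - 1.1235*s^3 + 4.3332*s^2 + 9.4887*s + 0.0567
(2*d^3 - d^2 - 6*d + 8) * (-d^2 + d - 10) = -2*d^5 + 3*d^4 - 15*d^3 - 4*d^2 + 68*d - 80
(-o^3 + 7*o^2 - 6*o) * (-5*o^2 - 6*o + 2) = 5*o^5 - 29*o^4 - 14*o^3 + 50*o^2 - 12*o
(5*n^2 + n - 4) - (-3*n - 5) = 5*n^2 + 4*n + 1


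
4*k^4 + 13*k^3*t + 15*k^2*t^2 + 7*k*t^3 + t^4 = (k + t)^3*(4*k + t)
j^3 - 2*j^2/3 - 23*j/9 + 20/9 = (j - 4/3)*(j - 1)*(j + 5/3)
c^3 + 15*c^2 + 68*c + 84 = (c + 2)*(c + 6)*(c + 7)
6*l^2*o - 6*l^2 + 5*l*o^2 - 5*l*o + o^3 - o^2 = (2*l + o)*(3*l + o)*(o - 1)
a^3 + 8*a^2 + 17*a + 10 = (a + 1)*(a + 2)*(a + 5)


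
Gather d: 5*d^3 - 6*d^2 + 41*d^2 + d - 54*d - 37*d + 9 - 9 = 5*d^3 + 35*d^2 - 90*d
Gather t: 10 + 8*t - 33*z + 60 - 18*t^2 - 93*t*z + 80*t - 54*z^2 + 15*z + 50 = -18*t^2 + t*(88 - 93*z) - 54*z^2 - 18*z + 120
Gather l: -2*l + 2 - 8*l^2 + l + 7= -8*l^2 - l + 9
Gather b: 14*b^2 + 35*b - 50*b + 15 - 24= 14*b^2 - 15*b - 9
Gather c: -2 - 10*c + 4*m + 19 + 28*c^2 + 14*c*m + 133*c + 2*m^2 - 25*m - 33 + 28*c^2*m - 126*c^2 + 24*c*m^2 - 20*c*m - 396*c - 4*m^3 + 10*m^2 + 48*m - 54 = c^2*(28*m - 98) + c*(24*m^2 - 6*m - 273) - 4*m^3 + 12*m^2 + 27*m - 70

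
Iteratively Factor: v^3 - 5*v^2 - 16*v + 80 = (v - 5)*(v^2 - 16) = (v - 5)*(v + 4)*(v - 4)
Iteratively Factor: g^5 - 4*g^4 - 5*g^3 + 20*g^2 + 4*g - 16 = (g + 1)*(g^4 - 5*g^3 + 20*g - 16) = (g - 4)*(g + 1)*(g^3 - g^2 - 4*g + 4) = (g - 4)*(g + 1)*(g + 2)*(g^2 - 3*g + 2) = (g - 4)*(g - 1)*(g + 1)*(g + 2)*(g - 2)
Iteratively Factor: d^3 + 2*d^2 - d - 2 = (d + 2)*(d^2 - 1) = (d + 1)*(d + 2)*(d - 1)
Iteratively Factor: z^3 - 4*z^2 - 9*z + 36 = (z + 3)*(z^2 - 7*z + 12) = (z - 4)*(z + 3)*(z - 3)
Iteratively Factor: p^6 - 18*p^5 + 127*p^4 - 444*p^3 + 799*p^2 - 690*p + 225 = (p - 5)*(p^5 - 13*p^4 + 62*p^3 - 134*p^2 + 129*p - 45) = (p - 5)*(p - 3)*(p^4 - 10*p^3 + 32*p^2 - 38*p + 15) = (p - 5)*(p - 3)*(p - 1)*(p^3 - 9*p^2 + 23*p - 15) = (p - 5)*(p - 3)*(p - 1)^2*(p^2 - 8*p + 15) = (p - 5)*(p - 3)^2*(p - 1)^2*(p - 5)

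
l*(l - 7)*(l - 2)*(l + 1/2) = l^4 - 17*l^3/2 + 19*l^2/2 + 7*l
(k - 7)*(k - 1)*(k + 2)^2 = k^4 - 4*k^3 - 21*k^2 - 4*k + 28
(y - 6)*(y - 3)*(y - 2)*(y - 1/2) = y^4 - 23*y^3/2 + 83*y^2/2 - 54*y + 18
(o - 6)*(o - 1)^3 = o^4 - 9*o^3 + 21*o^2 - 19*o + 6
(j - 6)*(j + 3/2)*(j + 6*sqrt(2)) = j^3 - 9*j^2/2 + 6*sqrt(2)*j^2 - 27*sqrt(2)*j - 9*j - 54*sqrt(2)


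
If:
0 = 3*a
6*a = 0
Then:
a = 0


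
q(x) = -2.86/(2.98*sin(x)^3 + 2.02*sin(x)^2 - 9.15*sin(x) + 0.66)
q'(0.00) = -60.08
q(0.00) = -4.33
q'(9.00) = 2.37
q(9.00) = 1.12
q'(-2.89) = 2.92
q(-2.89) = -0.95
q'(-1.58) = 0.00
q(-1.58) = -0.32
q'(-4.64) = -0.06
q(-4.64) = 0.82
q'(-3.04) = 10.45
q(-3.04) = -1.78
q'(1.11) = 0.15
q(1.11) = 0.76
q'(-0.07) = -15.64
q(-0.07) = -2.19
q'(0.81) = -0.21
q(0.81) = 0.76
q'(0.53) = -1.27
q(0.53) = 0.93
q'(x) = -2.86*(-8.94*sin(x)^2*cos(x) - 4.04*sin(x)*cos(x) + 9.15*cos(x))/(2.98*sin(x)^3 + 2.02*sin(x)^2 - 9.15*sin(x) + 0.66)^2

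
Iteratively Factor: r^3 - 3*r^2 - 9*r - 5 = (r + 1)*(r^2 - 4*r - 5) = (r + 1)^2*(r - 5)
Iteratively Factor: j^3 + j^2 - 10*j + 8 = (j - 1)*(j^2 + 2*j - 8) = (j - 1)*(j + 4)*(j - 2)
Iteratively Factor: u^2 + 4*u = (u)*(u + 4)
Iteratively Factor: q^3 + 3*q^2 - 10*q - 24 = (q + 2)*(q^2 + q - 12) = (q + 2)*(q + 4)*(q - 3)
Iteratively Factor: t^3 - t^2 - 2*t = (t - 2)*(t^2 + t) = (t - 2)*(t + 1)*(t)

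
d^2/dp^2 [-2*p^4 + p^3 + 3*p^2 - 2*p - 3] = -24*p^2 + 6*p + 6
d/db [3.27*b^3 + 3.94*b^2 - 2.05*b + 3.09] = 9.81*b^2 + 7.88*b - 2.05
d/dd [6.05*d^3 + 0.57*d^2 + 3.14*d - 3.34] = 18.15*d^2 + 1.14*d + 3.14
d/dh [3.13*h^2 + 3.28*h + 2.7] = 6.26*h + 3.28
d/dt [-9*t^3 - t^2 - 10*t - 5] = -27*t^2 - 2*t - 10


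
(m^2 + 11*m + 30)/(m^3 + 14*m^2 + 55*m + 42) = (m + 5)/(m^2 + 8*m + 7)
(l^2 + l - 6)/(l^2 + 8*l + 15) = (l - 2)/(l + 5)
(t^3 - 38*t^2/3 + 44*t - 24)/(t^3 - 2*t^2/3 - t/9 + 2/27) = 9*(t^2 - 12*t + 36)/(9*t^2 - 1)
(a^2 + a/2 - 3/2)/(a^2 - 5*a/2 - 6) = (a - 1)/(a - 4)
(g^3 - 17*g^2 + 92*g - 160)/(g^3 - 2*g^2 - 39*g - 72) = (g^2 - 9*g + 20)/(g^2 + 6*g + 9)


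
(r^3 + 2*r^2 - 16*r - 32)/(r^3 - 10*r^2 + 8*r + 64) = (r + 4)/(r - 8)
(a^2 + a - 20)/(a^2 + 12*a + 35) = (a - 4)/(a + 7)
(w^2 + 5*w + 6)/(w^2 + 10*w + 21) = (w + 2)/(w + 7)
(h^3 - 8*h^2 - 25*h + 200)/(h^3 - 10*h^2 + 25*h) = (h^2 - 3*h - 40)/(h*(h - 5))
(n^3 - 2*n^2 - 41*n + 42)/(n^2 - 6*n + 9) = (n^3 - 2*n^2 - 41*n + 42)/(n^2 - 6*n + 9)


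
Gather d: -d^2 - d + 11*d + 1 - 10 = -d^2 + 10*d - 9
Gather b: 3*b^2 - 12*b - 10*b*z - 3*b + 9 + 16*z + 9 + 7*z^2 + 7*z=3*b^2 + b*(-10*z - 15) + 7*z^2 + 23*z + 18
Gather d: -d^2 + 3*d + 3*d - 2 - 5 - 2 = -d^2 + 6*d - 9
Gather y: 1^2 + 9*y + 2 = 9*y + 3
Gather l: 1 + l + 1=l + 2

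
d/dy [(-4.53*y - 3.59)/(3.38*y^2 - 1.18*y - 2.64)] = (15.3114*y^2 + 24.2684*y + 7.723)/(11.4244*y^4 - 7.9768*y^3 - 16.454*y^2 + 6.2304*y + 6.9696)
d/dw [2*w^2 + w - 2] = 4*w + 1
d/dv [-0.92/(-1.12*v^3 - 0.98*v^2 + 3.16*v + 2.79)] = (-3.0912*v^2 - 1.8032*v + 2.9072)/(1.12*v^3 + 0.98*v^2 - 3.16*v - 2.79)^2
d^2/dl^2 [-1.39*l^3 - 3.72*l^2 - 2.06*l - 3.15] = -8.34*l - 7.44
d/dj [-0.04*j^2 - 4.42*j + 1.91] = -0.08*j - 4.42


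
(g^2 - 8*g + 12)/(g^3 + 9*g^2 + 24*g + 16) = (g^2 - 8*g + 12)/(g^3 + 9*g^2 + 24*g + 16)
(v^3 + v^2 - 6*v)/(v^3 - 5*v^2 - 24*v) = (v - 2)/(v - 8)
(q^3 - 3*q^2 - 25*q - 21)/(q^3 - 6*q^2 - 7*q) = (q + 3)/q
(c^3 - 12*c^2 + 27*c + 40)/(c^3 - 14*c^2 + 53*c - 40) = (c + 1)/(c - 1)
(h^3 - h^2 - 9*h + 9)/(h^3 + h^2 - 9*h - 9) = (h - 1)/(h + 1)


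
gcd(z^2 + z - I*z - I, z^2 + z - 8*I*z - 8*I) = z + 1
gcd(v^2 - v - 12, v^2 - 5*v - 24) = v + 3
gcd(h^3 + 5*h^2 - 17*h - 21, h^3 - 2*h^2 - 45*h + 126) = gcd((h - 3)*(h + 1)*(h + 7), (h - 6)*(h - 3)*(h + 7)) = h^2 + 4*h - 21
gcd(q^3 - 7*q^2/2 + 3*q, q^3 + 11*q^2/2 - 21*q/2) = q^2 - 3*q/2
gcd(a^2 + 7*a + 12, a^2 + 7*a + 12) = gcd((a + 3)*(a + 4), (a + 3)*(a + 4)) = a^2 + 7*a + 12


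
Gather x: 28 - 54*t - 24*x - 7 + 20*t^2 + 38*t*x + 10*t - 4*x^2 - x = 20*t^2 - 44*t - 4*x^2 + x*(38*t - 25) + 21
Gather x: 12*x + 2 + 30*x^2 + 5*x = 30*x^2 + 17*x + 2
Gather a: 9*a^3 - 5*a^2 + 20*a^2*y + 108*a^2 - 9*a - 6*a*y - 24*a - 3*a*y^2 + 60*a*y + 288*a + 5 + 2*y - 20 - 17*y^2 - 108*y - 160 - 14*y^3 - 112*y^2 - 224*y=9*a^3 + a^2*(20*y + 103) + a*(-3*y^2 + 54*y + 255) - 14*y^3 - 129*y^2 - 330*y - 175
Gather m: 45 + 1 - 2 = 44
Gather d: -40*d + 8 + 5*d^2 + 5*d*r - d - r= 5*d^2 + d*(5*r - 41) - r + 8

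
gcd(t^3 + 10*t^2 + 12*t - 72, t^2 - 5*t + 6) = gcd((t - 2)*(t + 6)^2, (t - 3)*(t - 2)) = t - 2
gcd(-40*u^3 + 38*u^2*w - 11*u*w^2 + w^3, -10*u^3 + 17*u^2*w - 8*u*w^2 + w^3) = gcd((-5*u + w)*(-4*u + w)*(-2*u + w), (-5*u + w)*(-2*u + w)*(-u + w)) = 10*u^2 - 7*u*w + w^2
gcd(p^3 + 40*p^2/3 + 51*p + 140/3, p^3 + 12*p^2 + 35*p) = p^2 + 12*p + 35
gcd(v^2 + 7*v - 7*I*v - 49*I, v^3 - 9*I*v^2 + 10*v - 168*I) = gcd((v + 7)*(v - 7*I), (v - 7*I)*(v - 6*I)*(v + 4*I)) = v - 7*I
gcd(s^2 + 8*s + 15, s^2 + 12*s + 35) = s + 5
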